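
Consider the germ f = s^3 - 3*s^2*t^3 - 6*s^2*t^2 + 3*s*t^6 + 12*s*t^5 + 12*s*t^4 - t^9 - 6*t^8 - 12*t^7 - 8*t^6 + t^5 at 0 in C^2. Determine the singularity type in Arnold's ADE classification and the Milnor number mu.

Type E_{8}, Milnor number mu = 8.

The Hessian of f at 0 is [[0, 0], [0, 0]] with rank 0, so corank 2. A Groebner basis of the Jacobian ideal J(f) in C{s,t} is {-s^2/2 + s*t^3 + 2*s*t^2, t^4, s^3, s^2*t - 2*s^2 + 8*s*t^2}; counting standard monomials gives mu = 8. Corank 2; j^3 = s^3 is a perfect cube, so E-series; the 5-jet and mu = 8 give E_8.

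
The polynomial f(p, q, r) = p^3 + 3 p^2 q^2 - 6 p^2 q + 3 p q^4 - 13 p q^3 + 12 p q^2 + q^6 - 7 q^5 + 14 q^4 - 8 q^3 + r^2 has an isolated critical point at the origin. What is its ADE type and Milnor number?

Type E_{7}, Milnor number mu = 7.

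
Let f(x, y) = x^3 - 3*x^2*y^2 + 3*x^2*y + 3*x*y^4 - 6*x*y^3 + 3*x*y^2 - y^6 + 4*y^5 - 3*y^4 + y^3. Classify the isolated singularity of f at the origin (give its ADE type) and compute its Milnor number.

Type E8, Milnor number mu = 8.

The Hessian of f at 0 has rank 0. Corank 2; j^3 = (x + y)^3 is a perfect cube, so E-series; the 5-jet and mu = 8 give E_8.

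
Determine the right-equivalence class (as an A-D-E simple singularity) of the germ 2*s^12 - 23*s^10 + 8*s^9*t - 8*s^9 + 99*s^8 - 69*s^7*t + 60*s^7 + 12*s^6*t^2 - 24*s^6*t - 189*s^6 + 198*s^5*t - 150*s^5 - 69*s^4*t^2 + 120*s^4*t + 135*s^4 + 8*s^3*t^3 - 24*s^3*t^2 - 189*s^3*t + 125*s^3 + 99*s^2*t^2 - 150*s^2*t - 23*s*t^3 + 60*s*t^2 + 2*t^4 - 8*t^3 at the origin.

E_{7}

The Hessian of f at 0 is [[0, 0], [0, 0]] with rank 0, so corank 2. A Groebner basis of the Jacobian ideal J(f) in C{s,t} is {390625*s^2/3 - 312500*s*t/3 + t^4 + 125*t^3/9 + 62500*t^2/3, s^3 + 550*s^2/3 - 440*s*t/3 - 2*t^3/45 + 88*t^2/3, s^2*t + 2875*s^2/9 - 2300*s*t/9 - 17*t^3/135 + 460*t^2/9, 1250*s^2/3 + s*t^2 - 1000*s*t/3 - 16*t^3/45 + 200*t^2/3}; counting standard monomials gives mu = 7. Corank 2; j^3 = (5*s - 2*t)^3 is a perfect cube, so E-series; the 4-jet and mu = 7 give E_7.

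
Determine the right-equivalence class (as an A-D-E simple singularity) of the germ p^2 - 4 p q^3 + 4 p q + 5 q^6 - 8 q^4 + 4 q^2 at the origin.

A_{5}

The Hessian of f at 0 is [[2, 4], [4, 8]] with rank 1, so corank 1. A Groebner basis of the Jacobian ideal J(f) in C{p,q} is {p*q^2 + p + 2*q, -p/2 + q^3 - q, p^2 + 4*p*q + 4*q^2}; counting standard monomials gives mu = 5. Corank 1: A-series; mu = 5 gives A_5.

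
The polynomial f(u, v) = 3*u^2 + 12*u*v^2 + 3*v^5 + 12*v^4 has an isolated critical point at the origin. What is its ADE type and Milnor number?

The Hessian of f at 0 has rank 1. Corank 1: A-series; mu = 4 gives A_4.

Type A4, Milnor number mu = 4.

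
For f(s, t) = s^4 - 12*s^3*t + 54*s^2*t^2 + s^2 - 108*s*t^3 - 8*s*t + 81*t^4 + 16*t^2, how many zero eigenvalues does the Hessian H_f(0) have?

Hessian at 0 has rank 1.

1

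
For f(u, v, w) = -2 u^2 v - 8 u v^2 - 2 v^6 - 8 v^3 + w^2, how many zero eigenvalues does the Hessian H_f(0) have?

2

Hessian at 0 has rank 1.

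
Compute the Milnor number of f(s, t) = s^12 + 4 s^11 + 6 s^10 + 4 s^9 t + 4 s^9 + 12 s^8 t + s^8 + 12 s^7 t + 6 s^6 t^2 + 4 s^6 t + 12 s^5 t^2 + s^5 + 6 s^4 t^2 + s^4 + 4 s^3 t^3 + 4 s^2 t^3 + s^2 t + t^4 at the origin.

5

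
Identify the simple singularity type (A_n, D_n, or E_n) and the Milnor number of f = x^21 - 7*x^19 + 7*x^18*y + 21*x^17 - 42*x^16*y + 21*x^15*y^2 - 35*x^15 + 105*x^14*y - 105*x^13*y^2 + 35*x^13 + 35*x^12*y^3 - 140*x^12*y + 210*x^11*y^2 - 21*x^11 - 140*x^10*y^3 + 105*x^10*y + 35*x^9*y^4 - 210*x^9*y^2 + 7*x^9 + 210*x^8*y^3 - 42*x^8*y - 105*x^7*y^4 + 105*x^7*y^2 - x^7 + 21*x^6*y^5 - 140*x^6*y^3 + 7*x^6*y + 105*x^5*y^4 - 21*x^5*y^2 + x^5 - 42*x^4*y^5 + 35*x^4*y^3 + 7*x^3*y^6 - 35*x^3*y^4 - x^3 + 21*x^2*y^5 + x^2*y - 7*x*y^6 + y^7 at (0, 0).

The Hessian of f at 0 has rank 0. Corank 2; j^3 = -x^2*(x - y) has shape L^2 M (L != M), so D-series; mu = 8 gives D_8.

Type D8, Milnor number mu = 8.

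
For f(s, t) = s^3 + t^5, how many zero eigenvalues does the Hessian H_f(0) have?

The Hessian at 0 is [[0, 0], [0, 0]] of rank 0; hence corank 2.

2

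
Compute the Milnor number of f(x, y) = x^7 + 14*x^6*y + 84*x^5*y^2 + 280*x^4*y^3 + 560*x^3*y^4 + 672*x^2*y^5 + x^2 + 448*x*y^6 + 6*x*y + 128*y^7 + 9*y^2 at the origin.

6

The Hessian of f at 0 has rank 1. Corank 1: A-series; mu = 6 gives A_6.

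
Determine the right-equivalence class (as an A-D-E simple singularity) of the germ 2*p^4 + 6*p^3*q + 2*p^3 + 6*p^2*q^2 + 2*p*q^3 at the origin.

The Hessian of f at 0 is [[0, 0], [0, 0]] with rank 0, so corank 2. A Groebner basis of the Jacobian ideal J(f) in C{p,q} is {3*p^2 + q^4 + q^3, p^3, p^2*q - p^2 - q^3/3, 2*p^2 + p*q^2 + 2*q^3/3}; counting standard monomials gives mu = 7. Corank 2; j^3 = 2*p^3 is a perfect cube, so E-series; the 4-jet and mu = 7 give E_7.

E7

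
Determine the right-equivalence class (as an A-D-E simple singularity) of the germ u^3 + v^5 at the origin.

E_8

The Hessian of f at 0 is [[0, 0], [0, 0]] with rank 0, so corank 2. A Groebner basis of the Jacobian ideal J(f) in C{u,v} is {v^4, u^2}; counting standard monomials gives mu = 8. Corank 2; j^3 = u^3 is a perfect cube, so E-series; the 5-jet and mu = 8 give E_8.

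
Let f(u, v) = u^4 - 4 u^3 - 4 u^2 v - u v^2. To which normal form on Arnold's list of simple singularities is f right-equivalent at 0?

The Hessian of f at 0 is [[0, 0], [0, 0]] with rank 0, so corank 2. A Groebner basis of the Jacobian ideal J(f) in C{u,v} is {u*v^2 - 2*u*v - v^2, 4*u*v + v^3 + 2*v^2, u^2 + u*v/2}; counting standard monomials gives mu = 5. Corank 2; j^3 = -u*(2*u + v)^2 has shape L^2 M (L != M), so D-series; mu = 5 gives D_5.

D_5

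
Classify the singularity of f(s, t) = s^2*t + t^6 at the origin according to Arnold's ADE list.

The Hessian of f at 0 is [[0, 0], [0, 0]] with rank 0, so corank 2. A Groebner basis of the Jacobian ideal J(f) in C{s,t} is {s^2/6 + t^5, s^3, s*t}; counting standard monomials gives mu = 7. Corank 2; j^3 = s^2*t has shape L^2 M (L != M), so D-series; mu = 7 gives D_7.

D7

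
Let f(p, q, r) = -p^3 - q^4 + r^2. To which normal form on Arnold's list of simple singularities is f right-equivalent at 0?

E6

The Hessian of f at 0 has rank 1. Corank 2; j^3 = -p^3 is a perfect cube, so E-series; the 4-jet and mu = 6 give E_6.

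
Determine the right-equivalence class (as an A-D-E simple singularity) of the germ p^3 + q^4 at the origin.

E_6

The Hessian of f at 0 is [[0, 0], [0, 0]] with rank 0, so corank 2. A Groebner basis of the Jacobian ideal J(f) in C{p,q} is {q^3, p^2}; counting standard monomials gives mu = 6. Corank 2; j^3 = p^3 is a perfect cube, so E-series; the 4-jet and mu = 6 give E_6.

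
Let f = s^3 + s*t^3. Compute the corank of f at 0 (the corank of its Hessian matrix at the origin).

2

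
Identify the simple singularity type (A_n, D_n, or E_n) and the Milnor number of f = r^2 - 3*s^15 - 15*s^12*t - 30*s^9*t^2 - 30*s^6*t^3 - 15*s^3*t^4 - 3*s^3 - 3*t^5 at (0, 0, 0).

The Hessian of f at 0 has rank 1. Corank 2; j^3 = -3*s^3 is a perfect cube, so E-series; the 5-jet and mu = 8 give E_8.

Type E_8, Milnor number mu = 8.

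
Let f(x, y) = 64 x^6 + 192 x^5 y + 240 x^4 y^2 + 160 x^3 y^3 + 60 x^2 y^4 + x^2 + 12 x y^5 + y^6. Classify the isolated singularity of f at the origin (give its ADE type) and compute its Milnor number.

Type A5, Milnor number mu = 5.

The Hessian of f at 0 has rank 1. Corank 1: A-series; mu = 5 gives A_5.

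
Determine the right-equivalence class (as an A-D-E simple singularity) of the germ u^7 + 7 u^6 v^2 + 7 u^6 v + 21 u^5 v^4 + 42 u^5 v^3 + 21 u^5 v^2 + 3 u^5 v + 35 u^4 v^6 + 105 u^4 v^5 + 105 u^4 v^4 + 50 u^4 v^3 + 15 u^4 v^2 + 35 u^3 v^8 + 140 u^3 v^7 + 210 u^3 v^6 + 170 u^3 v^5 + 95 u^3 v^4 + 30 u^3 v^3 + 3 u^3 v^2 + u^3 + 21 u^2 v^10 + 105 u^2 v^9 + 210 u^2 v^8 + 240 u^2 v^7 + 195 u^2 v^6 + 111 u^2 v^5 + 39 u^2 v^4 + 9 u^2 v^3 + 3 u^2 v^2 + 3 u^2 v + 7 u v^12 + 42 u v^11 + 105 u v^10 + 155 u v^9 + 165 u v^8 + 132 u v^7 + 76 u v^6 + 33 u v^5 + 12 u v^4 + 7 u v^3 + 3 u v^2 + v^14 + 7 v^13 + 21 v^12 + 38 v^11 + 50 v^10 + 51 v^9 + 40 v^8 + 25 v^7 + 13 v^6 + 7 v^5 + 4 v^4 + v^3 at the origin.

The Hessian of f at 0 is [[0, 0], [0, 0]] with rank 0, so corank 2. A Groebner basis of the Jacobian ideal J(f) in C{u,v} is {-u^2 - 2*u*v + v^4 - v^3/3 - v^2, u^3 + 2*u^2 + 4*u*v + 5*v^3/3 + 2*v^2, u^2*v - 5*u^2/3 - 10*u*v/3 - 14*v^3/9 - 5*v^2/3, u^2 + u*v^2 + 2*u*v + 4*v^3/3 + v^2}; counting standard monomials gives mu = 7. Corank 2; j^3 = (u + v)^3 is a perfect cube, so E-series; the 4-jet and mu = 7 give E_7.

E_{7}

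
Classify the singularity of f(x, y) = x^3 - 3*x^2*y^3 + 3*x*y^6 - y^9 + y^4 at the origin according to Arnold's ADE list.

E6

The Hessian of f at 0 has rank 0. Corank 2; j^3 = x^3 is a perfect cube, so E-series; the 4-jet and mu = 6 give E_6.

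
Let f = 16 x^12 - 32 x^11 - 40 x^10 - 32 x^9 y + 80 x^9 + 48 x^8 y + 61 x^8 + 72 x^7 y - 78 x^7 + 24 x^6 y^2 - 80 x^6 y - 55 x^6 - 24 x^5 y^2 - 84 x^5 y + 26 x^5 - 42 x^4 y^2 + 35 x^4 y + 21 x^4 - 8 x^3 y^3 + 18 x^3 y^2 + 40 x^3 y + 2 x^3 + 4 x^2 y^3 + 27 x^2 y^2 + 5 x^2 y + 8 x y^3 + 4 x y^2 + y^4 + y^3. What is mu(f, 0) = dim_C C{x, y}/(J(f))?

The Hessian of f at 0 has rank 0. Corank 2; j^3 = (x + y)^2*(2*x + y) has shape L^2 M (L != M), so D-series; mu = 5 gives D_5.

5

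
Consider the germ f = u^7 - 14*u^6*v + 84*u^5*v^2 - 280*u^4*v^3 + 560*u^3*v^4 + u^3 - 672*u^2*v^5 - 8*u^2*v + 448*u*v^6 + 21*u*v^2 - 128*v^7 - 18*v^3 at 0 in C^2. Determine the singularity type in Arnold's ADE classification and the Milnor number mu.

Type D8, Milnor number mu = 8.

The Hessian of f at 0 has rank 0. Corank 2; j^3 = (u - 3*v)^2*(u - 2*v) has shape L^2 M (L != M), so D-series; mu = 8 gives D_8.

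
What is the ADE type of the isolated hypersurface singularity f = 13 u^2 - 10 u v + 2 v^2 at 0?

A_1

The Hessian of f at 0 has rank 2. Corank 0: nondegenerate Morse point, so A_1.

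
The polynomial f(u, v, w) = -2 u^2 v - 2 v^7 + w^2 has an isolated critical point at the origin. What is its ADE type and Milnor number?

Type D_8, Milnor number mu = 8.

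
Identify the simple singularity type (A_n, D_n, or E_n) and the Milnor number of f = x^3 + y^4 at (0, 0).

Type E_6, Milnor number mu = 6.

The Hessian of f at 0 has rank 0. Corank 2; j^3 = x^3 is a perfect cube, so E-series; the 4-jet and mu = 6 give E_6.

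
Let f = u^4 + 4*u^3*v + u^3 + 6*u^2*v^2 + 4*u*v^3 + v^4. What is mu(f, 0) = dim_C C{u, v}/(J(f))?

6

The Hessian of f at 0 is [[0, 0], [0, 0]] with rank 0, so corank 2. A Groebner basis of the Jacobian ideal J(f) in C{u,v} is {v^4, u*v^2 + v^3/3, u^2}; counting standard monomials gives mu = 6. Corank 2; j^3 = u^3 is a perfect cube, so E-series; the 4-jet and mu = 6 give E_6.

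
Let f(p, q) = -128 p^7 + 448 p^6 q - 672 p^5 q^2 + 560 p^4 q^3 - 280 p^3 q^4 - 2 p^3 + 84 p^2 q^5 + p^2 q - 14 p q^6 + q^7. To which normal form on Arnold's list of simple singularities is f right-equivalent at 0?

D8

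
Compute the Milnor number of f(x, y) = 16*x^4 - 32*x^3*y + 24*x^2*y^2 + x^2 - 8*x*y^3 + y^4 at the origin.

3

The Hessian of f at 0 is [[2, 0], [0, 0]] with rank 1, so corank 1. A Groebner basis of the Jacobian ideal J(f) in C{x,y} is {y^3, x}; counting standard monomials gives mu = 3. Corank 1: A-series; mu = 3 gives A_3.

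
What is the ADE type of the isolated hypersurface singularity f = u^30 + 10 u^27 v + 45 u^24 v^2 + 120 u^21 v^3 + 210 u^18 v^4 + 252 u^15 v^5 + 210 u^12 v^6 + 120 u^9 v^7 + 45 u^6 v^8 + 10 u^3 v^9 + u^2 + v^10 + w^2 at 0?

The Hessian of f at 0 has rank 2. Corank 1: A-series; mu = 9 gives A_9.

A_9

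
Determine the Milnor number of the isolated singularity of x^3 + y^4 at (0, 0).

The Hessian of f at 0 is [[0, 0], [0, 0]] with rank 0, so corank 2. A Groebner basis of the Jacobian ideal J(f) in C{x,y} is {y^3, x^2}; counting standard monomials gives mu = 6. Corank 2; j^3 = x^3 is a perfect cube, so E-series; the 4-jet and mu = 6 give E_6.

6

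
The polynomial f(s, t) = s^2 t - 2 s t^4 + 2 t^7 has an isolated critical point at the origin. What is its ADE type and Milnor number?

The Hessian of f at 0 has rank 0. Corank 2; j^3 = s^2*t has shape L^2 M (L != M), so D-series; mu = 8 gives D_8.

Type D8, Milnor number mu = 8.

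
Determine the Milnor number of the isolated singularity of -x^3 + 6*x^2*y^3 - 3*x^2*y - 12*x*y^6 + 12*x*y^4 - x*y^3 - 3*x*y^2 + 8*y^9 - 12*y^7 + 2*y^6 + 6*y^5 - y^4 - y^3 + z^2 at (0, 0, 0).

7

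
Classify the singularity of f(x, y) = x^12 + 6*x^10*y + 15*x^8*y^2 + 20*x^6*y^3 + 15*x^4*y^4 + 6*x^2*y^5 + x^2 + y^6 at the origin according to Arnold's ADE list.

A5

The Hessian of f at 0 is [[2, 0], [0, 0]] with rank 1, so corank 1. A Groebner basis of the Jacobian ideal J(f) in C{x,y} is {y^5, x}; counting standard monomials gives mu = 5. Corank 1: A-series; mu = 5 gives A_5.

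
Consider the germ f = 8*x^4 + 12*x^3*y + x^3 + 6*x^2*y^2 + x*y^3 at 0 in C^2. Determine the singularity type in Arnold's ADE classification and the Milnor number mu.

The Hessian of f at 0 has rank 0. Corank 2; j^3 = x^3 is a perfect cube, so E-series; the 4-jet and mu = 7 give E_7.

Type E_{7}, Milnor number mu = 7.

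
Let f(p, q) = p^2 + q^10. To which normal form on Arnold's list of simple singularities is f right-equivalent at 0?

The Hessian of f at 0 has rank 1. Corank 1: A-series; mu = 9 gives A_9.

A_{9}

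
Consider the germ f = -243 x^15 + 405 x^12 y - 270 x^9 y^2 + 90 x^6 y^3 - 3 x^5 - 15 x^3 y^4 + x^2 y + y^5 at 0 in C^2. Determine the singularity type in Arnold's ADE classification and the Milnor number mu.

The Hessian of f at 0 is [[0, 0], [0, 0]] with rank 0, so corank 2. A Groebner basis of the Jacobian ideal J(f) in C{x,y} is {x^2/5 + y^4, x^3, x*y}; counting standard monomials gives mu = 6. Corank 2; j^3 = x^2*y has shape L^2 M (L != M), so D-series; mu = 6 gives D_6.

Type D_{6}, Milnor number mu = 6.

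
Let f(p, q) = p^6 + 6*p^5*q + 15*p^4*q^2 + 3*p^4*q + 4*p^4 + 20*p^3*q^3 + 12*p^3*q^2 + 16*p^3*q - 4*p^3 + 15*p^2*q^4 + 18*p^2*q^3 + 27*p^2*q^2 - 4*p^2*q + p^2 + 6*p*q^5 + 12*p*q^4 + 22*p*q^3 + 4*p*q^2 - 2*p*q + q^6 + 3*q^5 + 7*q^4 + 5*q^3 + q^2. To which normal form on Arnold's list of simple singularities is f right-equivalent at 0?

A_{2}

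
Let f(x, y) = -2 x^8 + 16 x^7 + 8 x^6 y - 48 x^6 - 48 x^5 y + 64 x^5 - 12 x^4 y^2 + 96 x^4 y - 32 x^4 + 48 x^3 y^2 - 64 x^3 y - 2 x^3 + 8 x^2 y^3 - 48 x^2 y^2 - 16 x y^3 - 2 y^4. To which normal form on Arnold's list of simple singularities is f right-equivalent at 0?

E_{6}

The Hessian of f at 0 has rank 0. Corank 2; j^3 = -2*x^3 is a perfect cube, so E-series; the 4-jet and mu = 6 give E_6.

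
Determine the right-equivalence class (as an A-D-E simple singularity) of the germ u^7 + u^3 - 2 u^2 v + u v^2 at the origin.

The Hessian of f at 0 has rank 0. Corank 2; j^3 = u*(u - v)^2 has shape L^2 M (L != M), so D-series; mu = 8 gives D_8.

D_{8}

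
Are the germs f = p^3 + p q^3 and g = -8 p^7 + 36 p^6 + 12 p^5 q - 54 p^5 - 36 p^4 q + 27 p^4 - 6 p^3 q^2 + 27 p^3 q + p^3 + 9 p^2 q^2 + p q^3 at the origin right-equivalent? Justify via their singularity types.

Yes.

The Hessian of f at 0 has rank 0. Corank 2; j^3 = p^3 is a perfect cube, so E-series; the 4-jet and mu = 7 give E_7. The Hessian of g at 0 has rank 0. Corank 2; j^3 = p^3 is a perfect cube, so E-series; the 4-jet and mu = 7 give E_7. Both have type E_7, hence right-equivalent.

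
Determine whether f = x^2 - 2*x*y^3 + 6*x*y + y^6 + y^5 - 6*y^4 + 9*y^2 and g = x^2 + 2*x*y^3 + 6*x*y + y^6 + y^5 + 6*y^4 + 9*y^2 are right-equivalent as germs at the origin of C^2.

Yes.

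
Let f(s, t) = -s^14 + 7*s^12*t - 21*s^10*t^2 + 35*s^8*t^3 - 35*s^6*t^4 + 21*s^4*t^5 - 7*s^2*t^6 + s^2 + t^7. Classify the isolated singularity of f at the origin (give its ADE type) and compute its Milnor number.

Type A_6, Milnor number mu = 6.

The Hessian of f at 0 has rank 1. Corank 1: A-series; mu = 6 gives A_6.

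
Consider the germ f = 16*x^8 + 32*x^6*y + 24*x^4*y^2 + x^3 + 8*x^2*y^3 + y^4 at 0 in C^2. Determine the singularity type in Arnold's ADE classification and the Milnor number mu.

The Hessian of f at 0 is [[0, 0], [0, 0]] with rank 0, so corank 2. A Groebner basis of the Jacobian ideal J(f) in C{x,y} is {y^3, x^2}; counting standard monomials gives mu = 6. Corank 2; j^3 = x^3 is a perfect cube, so E-series; the 4-jet and mu = 6 give E_6.

Type E_{6}, Milnor number mu = 6.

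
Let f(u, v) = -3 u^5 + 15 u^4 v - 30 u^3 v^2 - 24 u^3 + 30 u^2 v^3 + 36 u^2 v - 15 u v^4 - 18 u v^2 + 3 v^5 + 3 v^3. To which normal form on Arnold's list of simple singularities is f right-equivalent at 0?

E_8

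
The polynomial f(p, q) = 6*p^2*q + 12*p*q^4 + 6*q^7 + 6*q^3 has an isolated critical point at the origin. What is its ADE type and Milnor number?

Type D_{4}, Milnor number mu = 4.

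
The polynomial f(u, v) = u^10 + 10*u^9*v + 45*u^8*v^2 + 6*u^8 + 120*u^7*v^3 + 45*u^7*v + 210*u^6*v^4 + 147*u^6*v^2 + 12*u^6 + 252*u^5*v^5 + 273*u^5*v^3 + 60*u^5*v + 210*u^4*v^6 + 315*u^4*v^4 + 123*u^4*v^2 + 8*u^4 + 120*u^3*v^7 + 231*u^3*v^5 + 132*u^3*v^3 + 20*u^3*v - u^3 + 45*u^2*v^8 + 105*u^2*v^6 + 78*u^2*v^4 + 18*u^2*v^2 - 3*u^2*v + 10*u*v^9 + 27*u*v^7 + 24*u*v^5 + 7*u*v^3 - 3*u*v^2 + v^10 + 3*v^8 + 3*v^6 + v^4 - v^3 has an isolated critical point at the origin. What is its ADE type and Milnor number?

The Hessian of f at 0 is [[0, 0], [0, 0]] with rank 0, so corank 2. A Groebner basis of the Jacobian ideal J(f) in C{u,v} is {3*u^2/4 + 3*u*v/2 + v^4 + v^3/4 + 3*v^2/4, u^3 - 9*u^2/4 - 9*u*v/2 + v^3/4 - 9*v^2/4, u^2*v + 7*u^2/4 + 7*u*v/2 - 5*v^3/12 + 7*v^2/4, -u^2 + u*v^2 - 2*u*v + 2*v^3/3 - v^2}; counting standard monomials gives mu = 7. Corank 2; j^3 = -(u + v)^3 is a perfect cube, so E-series; the 4-jet and mu = 7 give E_7.

Type E_{7}, Milnor number mu = 7.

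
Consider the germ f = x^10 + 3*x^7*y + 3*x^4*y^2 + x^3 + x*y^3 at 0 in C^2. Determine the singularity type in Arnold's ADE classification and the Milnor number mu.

The Hessian of f at 0 has rank 0. Corank 2; j^3 = x^3 is a perfect cube, so E-series; the 4-jet and mu = 7 give E_7.

Type E_7, Milnor number mu = 7.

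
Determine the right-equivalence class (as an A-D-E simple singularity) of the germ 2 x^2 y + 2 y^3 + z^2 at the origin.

The Hessian of f at 0 has rank 1. Corank 2; j^3 = 2*y*(x^2 + y^2) splits into three distinct lines over C (the quadratic factor has nonzero discriminant), so D_4.

D_4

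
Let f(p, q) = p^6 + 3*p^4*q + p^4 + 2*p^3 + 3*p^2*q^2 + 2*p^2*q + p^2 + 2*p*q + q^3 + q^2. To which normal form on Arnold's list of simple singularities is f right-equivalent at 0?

The Hessian of f at 0 has rank 1. Corank 1: A-series; mu = 2 gives A_2.

A_{2}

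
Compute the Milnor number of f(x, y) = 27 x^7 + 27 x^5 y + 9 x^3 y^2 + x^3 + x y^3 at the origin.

7

The Hessian of f at 0 has rank 0. Corank 2; j^3 = x^3 is a perfect cube, so E-series; the 4-jet and mu = 7 give E_7.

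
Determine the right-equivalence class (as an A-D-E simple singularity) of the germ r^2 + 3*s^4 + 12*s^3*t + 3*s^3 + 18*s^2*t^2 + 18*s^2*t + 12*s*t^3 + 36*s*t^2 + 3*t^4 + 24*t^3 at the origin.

E6

The Hessian of f at 0 is [[0, 0, 0], [0, 0, 0], [0, 0, 2]] with rank 1, so corank 2. A Groebner basis of the Jacobian ideal J(f) in C{s,t,r} is {t^4, s*t^2 + 5*t^3/3, s^2 + 4*s*t + 4*t^2, r}; counting standard monomials gives mu = 6. Corank 2; j^3 = 3*(s + 2*t)^3 is a perfect cube, so E-series; the 4-jet and mu = 6 give E_6.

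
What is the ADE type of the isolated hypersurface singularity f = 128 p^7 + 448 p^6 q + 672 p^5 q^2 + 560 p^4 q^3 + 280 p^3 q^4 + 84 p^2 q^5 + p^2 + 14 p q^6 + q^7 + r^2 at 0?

A_{6}

The Hessian of f at 0 has rank 2. Corank 1: A-series; mu = 6 gives A_6.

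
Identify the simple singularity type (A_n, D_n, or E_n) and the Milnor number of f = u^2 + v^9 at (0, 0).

Type A_8, Milnor number mu = 8.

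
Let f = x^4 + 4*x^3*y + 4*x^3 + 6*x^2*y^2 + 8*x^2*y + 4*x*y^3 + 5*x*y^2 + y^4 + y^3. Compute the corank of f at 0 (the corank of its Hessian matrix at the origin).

The Hessian at 0 is [[0, 0], [0, 0]] of rank 0; hence corank 2.

2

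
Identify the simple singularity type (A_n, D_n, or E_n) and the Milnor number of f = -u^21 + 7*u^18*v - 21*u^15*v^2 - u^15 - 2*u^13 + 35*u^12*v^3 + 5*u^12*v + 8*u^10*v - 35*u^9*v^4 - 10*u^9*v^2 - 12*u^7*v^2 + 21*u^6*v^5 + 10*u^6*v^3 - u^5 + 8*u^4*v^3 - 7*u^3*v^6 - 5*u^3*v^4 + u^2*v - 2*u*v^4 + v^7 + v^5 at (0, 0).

Type D6, Milnor number mu = 6.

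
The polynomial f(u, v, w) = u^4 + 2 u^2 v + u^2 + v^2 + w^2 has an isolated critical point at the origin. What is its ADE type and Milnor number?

Type A_{1}, Milnor number mu = 1.

The Hessian of f at 0 is [[2, 0, 0], [0, 2, 0], [0, 0, 2]] with rank 3, so corank 0. A Groebner basis of the Jacobian ideal J(f) in C{u,v,w} is {u, v, w}; counting standard monomials gives mu = 1. Corank 0: nondegenerate Morse point, so A_1.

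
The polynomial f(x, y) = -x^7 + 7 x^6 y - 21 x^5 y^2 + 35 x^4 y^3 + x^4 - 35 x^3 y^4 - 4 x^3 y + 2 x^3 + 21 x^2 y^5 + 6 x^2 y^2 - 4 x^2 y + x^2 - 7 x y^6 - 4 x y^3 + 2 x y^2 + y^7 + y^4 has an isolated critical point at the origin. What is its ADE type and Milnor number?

Type A6, Milnor number mu = 6.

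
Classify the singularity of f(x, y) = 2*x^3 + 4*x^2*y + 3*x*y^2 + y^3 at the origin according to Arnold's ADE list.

The Hessian of f at 0 is [[0, 0], [0, 0]] with rank 0, so corank 2. A Groebner basis of the Jacobian ideal J(f) in C{x,y} is {y^3, x^2 - 3*y^2/2, x*y + 3*y^2/2}; counting standard monomials gives mu = 4. Corank 2; j^3 = (x + y)*(2*x^2 + 2*x*y + y^2) splits into three distinct lines over C (the quadratic factor has nonzero discriminant), so D_4.

D_{4}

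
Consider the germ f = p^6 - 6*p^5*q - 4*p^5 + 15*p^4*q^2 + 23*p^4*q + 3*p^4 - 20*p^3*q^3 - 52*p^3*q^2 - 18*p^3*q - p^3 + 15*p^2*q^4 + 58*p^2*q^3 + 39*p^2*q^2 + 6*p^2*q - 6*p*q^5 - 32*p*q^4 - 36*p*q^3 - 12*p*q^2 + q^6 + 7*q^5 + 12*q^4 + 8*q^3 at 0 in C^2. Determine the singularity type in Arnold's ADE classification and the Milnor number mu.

Type E_8, Milnor number mu = 8.

The Hessian of f at 0 is [[0, 0], [0, 0]] with rank 0, so corank 2. A Groebner basis of the Jacobian ideal J(f) in C{p,q} is {7*p^2/8 + p*q^3 - 7*p*q^2/4 - 7*p*q/2 + 7*q^3/2 + 7*q^2/2, p^2/2 - p*q^2 - 2*p*q + q^4 + 2*q^3 + 2*q^2, p^3 - 3*p^2/2 - 9*p*q^2 + 6*p*q + 10*q^3 - 6*q^2, p^2*q - p^2/4 - 7*p*q^2/2 + p*q + 3*q^3 - q^2}; counting standard monomials gives mu = 8. Corank 2; j^3 = -(p - 2*q)^3 is a perfect cube, so E-series; the 5-jet and mu = 8 give E_8.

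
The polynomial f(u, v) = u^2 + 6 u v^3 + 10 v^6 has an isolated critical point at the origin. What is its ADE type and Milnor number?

The Hessian of f at 0 is [[2, 0], [0, 0]] with rank 1, so corank 1. A Groebner basis of the Jacobian ideal J(f) in C{u,v} is {u*v^2, u/3 + v^3, u^2}; counting standard monomials gives mu = 5. Corank 1: A-series; mu = 5 gives A_5.

Type A_{5}, Milnor number mu = 5.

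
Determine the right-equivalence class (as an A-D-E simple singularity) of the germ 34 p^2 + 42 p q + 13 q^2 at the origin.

A_1

The Hessian of f at 0 has rank 2. Corank 0: nondegenerate Morse point, so A_1.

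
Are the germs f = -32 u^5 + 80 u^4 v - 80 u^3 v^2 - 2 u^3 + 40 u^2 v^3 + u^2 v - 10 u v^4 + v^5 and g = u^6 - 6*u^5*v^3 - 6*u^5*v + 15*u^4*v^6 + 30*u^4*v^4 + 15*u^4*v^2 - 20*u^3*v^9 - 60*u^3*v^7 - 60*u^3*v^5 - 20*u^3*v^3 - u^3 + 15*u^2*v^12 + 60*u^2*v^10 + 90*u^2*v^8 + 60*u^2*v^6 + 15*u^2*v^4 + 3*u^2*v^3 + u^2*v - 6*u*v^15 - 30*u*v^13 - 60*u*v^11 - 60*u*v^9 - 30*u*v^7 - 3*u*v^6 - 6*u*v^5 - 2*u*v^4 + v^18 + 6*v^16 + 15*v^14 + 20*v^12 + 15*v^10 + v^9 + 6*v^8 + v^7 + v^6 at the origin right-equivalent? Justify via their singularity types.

The Hessian of f at 0 is [[0, 0], [0, 0]] with rank 0, so corank 2. A Groebner basis of the Jacobian ideal J(f) in C{u,v} is {u*v/10 + v^4, u*v^2, u^2 - u*v/2}; counting standard monomials gives mu = 6. Corank 2; j^3 = -u^2*(2*u - v) has shape L^2 M (L != M), so D-series; mu = 6 gives D_6. The Hessian of g at 0 is [[0, 0], [0, 0]] with rank 0, so corank 2. A Groebner basis of the Jacobian ideal J(g) in C{u,v} is {u^2 - u*v + v^4, u^3, u^2*v, u^2/6 + u*v^2}; counting standard monomials gives mu = 7. Corank 2; j^3 = -u^2*(u - v) has shape L^2 M (L != M), so D-series; mu = 7 gives D_7. f is D_6 but g is D_7, hence not right-equivalent.

No.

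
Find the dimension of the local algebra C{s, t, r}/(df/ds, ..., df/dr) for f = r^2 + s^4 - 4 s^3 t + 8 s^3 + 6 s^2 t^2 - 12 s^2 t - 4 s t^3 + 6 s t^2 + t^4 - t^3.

The Hessian of f at 0 has rank 1. Corank 2; j^3 = (2*s - t)^3 is a perfect cube, so E-series; the 4-jet and mu = 6 give E_6.

6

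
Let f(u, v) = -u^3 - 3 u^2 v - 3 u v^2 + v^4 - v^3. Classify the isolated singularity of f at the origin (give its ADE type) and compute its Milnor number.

Type E_{6}, Milnor number mu = 6.

The Hessian of f at 0 has rank 0. Corank 2; j^3 = -(u + v)^3 is a perfect cube, so E-series; the 4-jet and mu = 6 give E_6.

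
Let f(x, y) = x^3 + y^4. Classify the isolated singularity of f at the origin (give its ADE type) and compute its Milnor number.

Type E_{6}, Milnor number mu = 6.

The Hessian of f at 0 has rank 0. Corank 2; j^3 = x^3 is a perfect cube, so E-series; the 4-jet and mu = 6 give E_6.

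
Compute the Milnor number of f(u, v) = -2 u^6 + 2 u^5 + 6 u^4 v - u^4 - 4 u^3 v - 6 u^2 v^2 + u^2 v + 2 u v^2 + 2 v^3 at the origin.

4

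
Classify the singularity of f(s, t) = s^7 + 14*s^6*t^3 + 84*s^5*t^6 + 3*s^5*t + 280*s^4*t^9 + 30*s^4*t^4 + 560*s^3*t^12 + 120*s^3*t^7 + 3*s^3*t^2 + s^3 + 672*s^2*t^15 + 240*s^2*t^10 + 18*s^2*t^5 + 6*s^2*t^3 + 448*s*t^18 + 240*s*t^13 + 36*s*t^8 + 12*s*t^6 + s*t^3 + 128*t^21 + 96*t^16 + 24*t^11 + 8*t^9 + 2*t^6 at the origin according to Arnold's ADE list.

E7

The Hessian of f at 0 is [[0, 0], [0, 0]] with rank 0, so corank 2. A Groebner basis of the Jacobian ideal J(f) in C{s,t} is {s^3, s*t^2, 3*s^2 + t^3}; counting standard monomials gives mu = 7. Corank 2; j^3 = s^3 is a perfect cube, so E-series; the 4-jet and mu = 7 give E_7.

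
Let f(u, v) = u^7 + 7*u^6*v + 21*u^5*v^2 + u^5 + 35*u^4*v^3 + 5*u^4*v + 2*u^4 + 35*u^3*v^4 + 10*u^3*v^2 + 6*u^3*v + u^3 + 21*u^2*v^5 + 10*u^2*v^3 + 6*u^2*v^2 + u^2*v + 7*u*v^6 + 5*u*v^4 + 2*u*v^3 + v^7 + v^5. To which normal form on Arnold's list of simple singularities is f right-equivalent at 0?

D_8

The Hessian of f at 0 is [[0, 0], [0, 0]] with rank 0, so corank 2. A Groebner basis of the Jacobian ideal J(f) in C{u,v} is {-9*u^2/20 + u*v^3 - 13*u*v^2/20 - u*v/10 - v^3/10, 17*u^2/20 + 49*u*v^2/20 + 3*u*v/10 + v^4 + 3*v^3/10, u^3 - u^2/20 + 3*u*v^2/20 + u*v/10 + v^3/10, u^2*v + 7*u^2/20 + 19*u*v^2/20 + 3*u*v/10 + 3*v^3/10}; counting standard monomials gives mu = 8. Corank 2; j^3 = u^2*(u + v) has shape L^2 M (L != M), so D-series; mu = 8 gives D_8.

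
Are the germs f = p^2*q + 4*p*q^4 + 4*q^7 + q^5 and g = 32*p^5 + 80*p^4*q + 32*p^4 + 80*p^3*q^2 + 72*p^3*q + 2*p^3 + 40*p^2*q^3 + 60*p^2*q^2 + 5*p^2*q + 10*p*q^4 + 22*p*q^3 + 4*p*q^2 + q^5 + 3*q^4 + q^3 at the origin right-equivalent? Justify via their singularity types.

The Hessian of f at 0 has rank 0. Corank 2; j^3 = p^2*q has shape L^2 M (L != M), so D-series; mu = 6 gives D_6. The Hessian of g at 0 has rank 0. Corank 2; j^3 = (p + q)^2*(2*p + q) has shape L^2 M (L != M), so D-series; mu = 5 gives D_5. f is D_6 but g is D_5, hence not right-equivalent.

No.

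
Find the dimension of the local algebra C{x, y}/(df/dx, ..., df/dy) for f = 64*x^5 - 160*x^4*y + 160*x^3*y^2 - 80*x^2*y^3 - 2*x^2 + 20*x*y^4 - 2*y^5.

The Hessian of f at 0 has rank 1. Corank 1: A-series; mu = 4 gives A_4.

4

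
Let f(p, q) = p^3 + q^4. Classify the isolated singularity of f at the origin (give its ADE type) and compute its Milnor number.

Type E6, Milnor number mu = 6.

The Hessian of f at 0 is [[0, 0], [0, 0]] with rank 0, so corank 2. A Groebner basis of the Jacobian ideal J(f) in C{p,q} is {q^3, p^2}; counting standard monomials gives mu = 6. Corank 2; j^3 = p^3 is a perfect cube, so E-series; the 4-jet and mu = 6 give E_6.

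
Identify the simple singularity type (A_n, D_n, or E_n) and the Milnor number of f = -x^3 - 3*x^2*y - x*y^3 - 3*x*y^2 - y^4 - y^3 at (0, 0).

The Hessian of f at 0 has rank 0. Corank 2; j^3 = -(x + y)^3 is a perfect cube, so E-series; the 4-jet and mu = 7 give E_7.

Type E_7, Milnor number mu = 7.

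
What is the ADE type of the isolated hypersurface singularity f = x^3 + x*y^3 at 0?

The Hessian of f at 0 has rank 0. Corank 2; j^3 = x^3 is a perfect cube, so E-series; the 4-jet and mu = 7 give E_7.

E7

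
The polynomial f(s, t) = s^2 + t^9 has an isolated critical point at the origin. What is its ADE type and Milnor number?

Type A_{8}, Milnor number mu = 8.

The Hessian of f at 0 has rank 1. Corank 1: A-series; mu = 8 gives A_8.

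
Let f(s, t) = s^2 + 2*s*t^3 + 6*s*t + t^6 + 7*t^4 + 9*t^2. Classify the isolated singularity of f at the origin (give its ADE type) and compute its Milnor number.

Type A3, Milnor number mu = 3.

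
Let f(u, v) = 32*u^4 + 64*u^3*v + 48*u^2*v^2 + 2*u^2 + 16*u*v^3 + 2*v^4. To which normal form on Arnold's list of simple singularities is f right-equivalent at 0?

A_{3}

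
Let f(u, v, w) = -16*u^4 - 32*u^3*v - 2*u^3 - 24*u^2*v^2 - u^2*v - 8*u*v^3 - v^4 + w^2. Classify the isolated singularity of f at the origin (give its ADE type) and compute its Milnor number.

Type D_{5}, Milnor number mu = 5.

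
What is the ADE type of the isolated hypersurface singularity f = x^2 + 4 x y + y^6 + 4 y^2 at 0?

A_{5}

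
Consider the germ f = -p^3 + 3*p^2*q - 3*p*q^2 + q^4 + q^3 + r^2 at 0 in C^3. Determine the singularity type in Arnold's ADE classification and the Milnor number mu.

The Hessian of f at 0 has rank 1. Corank 2; j^3 = -(p - q)^3 is a perfect cube, so E-series; the 4-jet and mu = 6 give E_6.

Type E_6, Milnor number mu = 6.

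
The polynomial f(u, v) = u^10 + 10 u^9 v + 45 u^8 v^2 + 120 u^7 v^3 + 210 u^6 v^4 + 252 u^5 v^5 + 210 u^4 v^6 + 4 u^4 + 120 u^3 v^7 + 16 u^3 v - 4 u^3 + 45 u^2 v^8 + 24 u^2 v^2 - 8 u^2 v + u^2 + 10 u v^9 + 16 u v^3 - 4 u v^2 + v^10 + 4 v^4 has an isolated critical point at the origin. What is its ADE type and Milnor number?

The Hessian of f at 0 is [[2, 0], [0, 0]] with rank 1, so corank 1. A Groebner basis of the Jacobian ideal J(f) in C{u,v} is {u*v^4 + 10*u*v^3 - 39*u*v^2/4 + 5*u*v/2 - 3*u/16 + 7*v^4 - 7*v^3/2 + 3*v^2/8, -15*u*v^3 + 27*u*v^2/2 - 27*u*v/8 + u/4 + v^5 - 10*v^4 + 19*v^3/4 - v^2/2, u^2 + 2*u*v - u/2 + v^2}; counting standard monomials gives mu = 9. Corank 1: A-series; mu = 9 gives A_9.

Type A_9, Milnor number mu = 9.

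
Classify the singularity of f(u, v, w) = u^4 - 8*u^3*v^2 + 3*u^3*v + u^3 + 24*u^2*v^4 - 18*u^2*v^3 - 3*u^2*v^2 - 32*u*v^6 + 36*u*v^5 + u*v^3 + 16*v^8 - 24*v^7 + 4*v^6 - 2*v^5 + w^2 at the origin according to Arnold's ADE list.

E_{7}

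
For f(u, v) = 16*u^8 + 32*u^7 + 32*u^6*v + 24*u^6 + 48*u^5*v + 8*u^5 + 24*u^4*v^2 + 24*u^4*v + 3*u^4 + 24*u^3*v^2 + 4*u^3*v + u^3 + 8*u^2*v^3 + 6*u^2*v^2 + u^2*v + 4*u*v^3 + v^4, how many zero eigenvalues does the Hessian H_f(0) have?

2

The Hessian at 0 is [[0, 0], [0, 0]] of rank 0; hence corank 2.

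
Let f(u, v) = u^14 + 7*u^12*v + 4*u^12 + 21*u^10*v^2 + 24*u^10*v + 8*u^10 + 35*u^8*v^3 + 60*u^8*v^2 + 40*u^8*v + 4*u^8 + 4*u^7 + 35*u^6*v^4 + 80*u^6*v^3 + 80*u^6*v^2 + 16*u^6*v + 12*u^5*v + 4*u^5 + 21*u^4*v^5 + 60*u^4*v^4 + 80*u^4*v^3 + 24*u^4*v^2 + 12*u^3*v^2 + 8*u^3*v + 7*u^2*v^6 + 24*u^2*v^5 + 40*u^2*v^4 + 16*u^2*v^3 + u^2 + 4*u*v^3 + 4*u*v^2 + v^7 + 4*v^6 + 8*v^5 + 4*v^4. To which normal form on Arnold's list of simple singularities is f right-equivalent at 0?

The Hessian of f at 0 has rank 1. Corank 1: A-series; mu = 6 gives A_6.

A_{6}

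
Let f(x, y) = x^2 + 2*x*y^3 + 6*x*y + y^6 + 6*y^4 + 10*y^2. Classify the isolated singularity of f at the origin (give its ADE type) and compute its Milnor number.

Type A_{1}, Milnor number mu = 1.

The Hessian of f at 0 has rank 2. Corank 0: nondegenerate Morse point, so A_1.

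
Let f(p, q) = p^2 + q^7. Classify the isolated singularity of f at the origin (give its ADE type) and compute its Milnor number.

Type A_{6}, Milnor number mu = 6.

The Hessian of f at 0 is [[2, 0], [0, 0]] with rank 1, so corank 1. A Groebner basis of the Jacobian ideal J(f) in C{p,q} is {q^6, p}; counting standard monomials gives mu = 6. Corank 1: A-series; mu = 6 gives A_6.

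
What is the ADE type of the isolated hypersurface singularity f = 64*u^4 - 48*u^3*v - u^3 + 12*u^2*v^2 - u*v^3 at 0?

E_7

The Hessian of f at 0 has rank 0. Corank 2; j^3 = -u^3 is a perfect cube, so E-series; the 4-jet and mu = 7 give E_7.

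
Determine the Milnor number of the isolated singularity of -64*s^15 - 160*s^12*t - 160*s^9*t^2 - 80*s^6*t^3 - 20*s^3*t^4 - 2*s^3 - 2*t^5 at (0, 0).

8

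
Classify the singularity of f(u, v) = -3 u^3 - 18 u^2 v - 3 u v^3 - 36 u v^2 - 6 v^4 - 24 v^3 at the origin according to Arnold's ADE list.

E_{7}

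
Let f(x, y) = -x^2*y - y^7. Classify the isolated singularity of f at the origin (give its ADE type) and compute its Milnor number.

Type D_{8}, Milnor number mu = 8.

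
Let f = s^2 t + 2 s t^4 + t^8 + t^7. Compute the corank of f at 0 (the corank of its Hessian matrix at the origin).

The Hessian at 0 is [[0, 0], [0, 0]] of rank 0; hence corank 2.

2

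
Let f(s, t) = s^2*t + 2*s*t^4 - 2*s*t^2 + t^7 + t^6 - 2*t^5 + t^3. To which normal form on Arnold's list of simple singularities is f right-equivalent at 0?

The Hessian of f at 0 has rank 0. Corank 2; j^3 = t*(s - t)^2 has shape L^2 M (L != M), so D-series; mu = 7 gives D_7.

D_{7}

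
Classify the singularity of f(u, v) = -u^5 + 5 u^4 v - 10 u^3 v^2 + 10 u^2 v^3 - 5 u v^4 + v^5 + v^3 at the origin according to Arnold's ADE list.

E_8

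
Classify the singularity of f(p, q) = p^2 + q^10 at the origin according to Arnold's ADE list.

The Hessian of f at 0 has rank 1. Corank 1: A-series; mu = 9 gives A_9.

A_9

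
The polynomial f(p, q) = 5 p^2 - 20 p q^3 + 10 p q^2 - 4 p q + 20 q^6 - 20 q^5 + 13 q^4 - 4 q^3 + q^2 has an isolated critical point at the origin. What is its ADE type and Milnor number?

The Hessian of f at 0 has rank 2. Corank 0: nondegenerate Morse point, so A_1.

Type A1, Milnor number mu = 1.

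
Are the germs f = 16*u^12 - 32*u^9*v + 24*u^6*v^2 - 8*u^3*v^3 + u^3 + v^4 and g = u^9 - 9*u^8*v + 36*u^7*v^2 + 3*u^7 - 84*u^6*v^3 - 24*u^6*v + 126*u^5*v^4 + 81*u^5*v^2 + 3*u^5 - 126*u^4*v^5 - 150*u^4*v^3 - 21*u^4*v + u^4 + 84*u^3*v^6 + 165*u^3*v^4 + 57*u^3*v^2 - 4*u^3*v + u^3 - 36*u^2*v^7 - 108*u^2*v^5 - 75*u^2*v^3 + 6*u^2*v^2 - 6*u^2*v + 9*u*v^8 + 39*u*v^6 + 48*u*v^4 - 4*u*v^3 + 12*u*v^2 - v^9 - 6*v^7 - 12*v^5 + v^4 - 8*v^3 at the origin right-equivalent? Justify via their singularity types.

The Hessian of f at 0 has rank 0. Corank 2; j^3 = u^3 is a perfect cube, so E-series; the 4-jet and mu = 6 give E_6. The Hessian of g at 0 has rank 0. Corank 2; j^3 = (u - 2*v)^3 is a perfect cube, so E-series; the 4-jet and mu = 6 give E_6. Both have type E_6, hence right-equivalent.

Yes.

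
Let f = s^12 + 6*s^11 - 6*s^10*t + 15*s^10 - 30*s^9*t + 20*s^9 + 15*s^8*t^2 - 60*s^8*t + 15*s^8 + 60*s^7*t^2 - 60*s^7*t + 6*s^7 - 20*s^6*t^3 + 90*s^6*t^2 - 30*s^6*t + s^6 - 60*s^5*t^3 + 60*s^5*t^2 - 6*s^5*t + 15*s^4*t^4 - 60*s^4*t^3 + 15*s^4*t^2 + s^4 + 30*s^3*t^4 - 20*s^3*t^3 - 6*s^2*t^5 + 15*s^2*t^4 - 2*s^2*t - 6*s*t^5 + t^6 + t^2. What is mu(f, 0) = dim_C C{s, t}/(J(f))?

5

The Hessian of f at 0 is [[0, 0], [0, 2]] with rank 1, so corank 1. A Groebner basis of the Jacobian ideal J(f) in C{s,t} is {s*t^2, t^3, s^2 - t}; counting standard monomials gives mu = 5. Corank 1: A-series; mu = 5 gives A_5.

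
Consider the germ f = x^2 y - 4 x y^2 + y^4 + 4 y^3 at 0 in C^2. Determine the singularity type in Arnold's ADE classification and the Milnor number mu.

Type D5, Milnor number mu = 5.

The Hessian of f at 0 has rank 0. Corank 2; j^3 = y*(x - 2*y)^2 has shape L^2 M (L != M), so D-series; mu = 5 gives D_5.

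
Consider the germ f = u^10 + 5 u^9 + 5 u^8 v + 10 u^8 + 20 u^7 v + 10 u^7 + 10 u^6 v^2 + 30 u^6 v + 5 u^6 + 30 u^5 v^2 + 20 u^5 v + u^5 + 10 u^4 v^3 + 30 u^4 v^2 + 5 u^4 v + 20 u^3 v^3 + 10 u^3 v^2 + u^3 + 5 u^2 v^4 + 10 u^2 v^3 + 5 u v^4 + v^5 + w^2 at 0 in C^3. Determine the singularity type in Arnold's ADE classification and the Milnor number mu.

Type E_8, Milnor number mu = 8.

The Hessian of f at 0 has rank 1. Corank 2; j^3 = u^3 is a perfect cube, so E-series; the 5-jet and mu = 8 give E_8.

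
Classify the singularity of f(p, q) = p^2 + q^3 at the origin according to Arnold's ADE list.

The Hessian of f at 0 is [[2, 0], [0, 0]] with rank 1, so corank 1. A Groebner basis of the Jacobian ideal J(f) in C{p,q} is {q^2, p}; counting standard monomials gives mu = 2. Corank 1: A-series; mu = 2 gives A_2.

A2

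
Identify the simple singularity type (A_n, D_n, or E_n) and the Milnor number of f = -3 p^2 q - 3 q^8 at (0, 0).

Type D_{9}, Milnor number mu = 9.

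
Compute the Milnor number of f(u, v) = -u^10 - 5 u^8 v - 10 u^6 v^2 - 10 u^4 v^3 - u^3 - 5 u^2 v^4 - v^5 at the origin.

The Hessian of f at 0 is [[0, 0], [0, 0]] with rank 0, so corank 2. A Groebner basis of the Jacobian ideal J(f) in C{u,v} is {v^4, u^2}; counting standard monomials gives mu = 8. Corank 2; j^3 = -u^3 is a perfect cube, so E-series; the 5-jet and mu = 8 give E_8.

8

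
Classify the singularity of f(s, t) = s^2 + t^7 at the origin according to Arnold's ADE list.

A_{6}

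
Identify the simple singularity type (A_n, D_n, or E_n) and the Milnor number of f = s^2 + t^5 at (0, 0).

The Hessian of f at 0 has rank 1. Corank 1: A-series; mu = 4 gives A_4.

Type A_{4}, Milnor number mu = 4.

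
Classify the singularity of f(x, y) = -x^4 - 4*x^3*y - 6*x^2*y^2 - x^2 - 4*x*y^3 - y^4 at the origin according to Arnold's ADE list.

A_{3}

The Hessian of f at 0 has rank 1. Corank 1: A-series; mu = 3 gives A_3.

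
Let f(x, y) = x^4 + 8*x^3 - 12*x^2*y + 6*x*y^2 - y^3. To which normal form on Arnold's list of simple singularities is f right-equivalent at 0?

The Hessian of f at 0 has rank 0. Corank 2; j^3 = (2*x - y)^3 is a perfect cube, so E-series; the 4-jet and mu = 6 give E_6.

E_{6}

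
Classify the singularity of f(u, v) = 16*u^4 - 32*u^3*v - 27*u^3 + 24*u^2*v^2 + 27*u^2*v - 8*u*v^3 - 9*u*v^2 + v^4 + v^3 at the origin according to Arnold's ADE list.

E_{6}

The Hessian of f at 0 has rank 0. Corank 2; j^3 = -(3*u - v)^3 is a perfect cube, so E-series; the 4-jet and mu = 6 give E_6.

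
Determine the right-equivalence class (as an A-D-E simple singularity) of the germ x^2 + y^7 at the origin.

The Hessian of f at 0 is [[2, 0], [0, 0]] with rank 1, so corank 1. A Groebner basis of the Jacobian ideal J(f) in C{x,y} is {y^6, x}; counting standard monomials gives mu = 6. Corank 1: A-series; mu = 6 gives A_6.

A6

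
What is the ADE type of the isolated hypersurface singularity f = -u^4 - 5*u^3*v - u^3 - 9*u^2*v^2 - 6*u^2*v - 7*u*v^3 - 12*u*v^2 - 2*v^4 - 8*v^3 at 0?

E_7

The Hessian of f at 0 has rank 0. Corank 2; j^3 = -(u + 2*v)^3 is a perfect cube, so E-series; the 4-jet and mu = 7 give E_7.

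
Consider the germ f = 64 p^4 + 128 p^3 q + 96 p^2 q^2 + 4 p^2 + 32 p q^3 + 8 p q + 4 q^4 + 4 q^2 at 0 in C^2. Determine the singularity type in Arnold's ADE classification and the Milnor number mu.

The Hessian of f at 0 is [[8, 8], [8, 8]] with rank 1, so corank 1. A Groebner basis of the Jacobian ideal J(f) in C{p,q} is {q^3, p + q}; counting standard monomials gives mu = 3. Corank 1: A-series; mu = 3 gives A_3.

Type A3, Milnor number mu = 3.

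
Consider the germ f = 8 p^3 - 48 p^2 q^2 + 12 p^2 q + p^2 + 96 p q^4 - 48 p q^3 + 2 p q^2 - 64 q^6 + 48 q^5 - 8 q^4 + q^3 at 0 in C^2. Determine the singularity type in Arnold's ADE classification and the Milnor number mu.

Type A2, Milnor number mu = 2.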